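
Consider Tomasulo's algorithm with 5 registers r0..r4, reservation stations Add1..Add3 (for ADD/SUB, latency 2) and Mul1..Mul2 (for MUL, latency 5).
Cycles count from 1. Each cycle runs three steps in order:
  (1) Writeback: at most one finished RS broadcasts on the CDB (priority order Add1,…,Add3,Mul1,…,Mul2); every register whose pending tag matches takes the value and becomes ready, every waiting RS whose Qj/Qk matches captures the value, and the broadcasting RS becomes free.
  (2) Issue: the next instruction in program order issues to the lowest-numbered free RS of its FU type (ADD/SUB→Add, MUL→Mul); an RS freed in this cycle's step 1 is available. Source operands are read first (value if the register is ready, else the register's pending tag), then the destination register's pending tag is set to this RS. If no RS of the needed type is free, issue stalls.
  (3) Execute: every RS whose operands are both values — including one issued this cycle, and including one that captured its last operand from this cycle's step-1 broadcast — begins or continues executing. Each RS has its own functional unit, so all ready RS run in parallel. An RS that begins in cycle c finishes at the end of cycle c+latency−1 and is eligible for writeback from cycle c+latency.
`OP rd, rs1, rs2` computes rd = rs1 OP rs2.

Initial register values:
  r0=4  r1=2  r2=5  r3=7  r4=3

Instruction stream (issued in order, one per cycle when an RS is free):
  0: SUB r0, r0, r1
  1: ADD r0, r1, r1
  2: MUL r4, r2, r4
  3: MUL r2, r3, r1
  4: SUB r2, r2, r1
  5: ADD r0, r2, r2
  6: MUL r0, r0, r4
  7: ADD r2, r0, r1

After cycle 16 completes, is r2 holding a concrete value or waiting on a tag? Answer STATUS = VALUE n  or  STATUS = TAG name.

  c1: issue SUB r0<-Add1  regs: r0:Add1,r1:2,r2:5,r3:7,r4:3
  c2: issue ADD r0<-Add2  regs: r0:Add2,r1:2,r2:5,r3:7,r4:3
  c3: CDB Add1=2; issue MUL r4<-Mul1  regs: r0:Add2,r1:2,r2:5,r3:7,r4:Mul1
  c4: CDB Add2=4; issue MUL r2<-Mul2  regs: r0:4,r1:2,r2:Mul2,r3:7,r4:Mul1
  c5: issue SUB r2<-Add1  regs: r0:4,r1:2,r2:Add1,r3:7,r4:Mul1
  c6: issue ADD r0<-Add2  regs: r0:Add2,r1:2,r2:Add1,r3:7,r4:Mul1
  c7: stall  regs: r0:Add2,r1:2,r2:Add1,r3:7,r4:Mul1
  c8: CDB Mul1=15; issue MUL r0<-Mul1  regs: r0:Mul1,r1:2,r2:Add1,r3:7,r4:15
  c9: CDB Mul2=14; issue ADD r2<-Add3  regs: r0:Mul1,r1:2,r2:Add3,r3:7,r4:15
  c10: -  regs: r0:Mul1,r1:2,r2:Add3,r3:7,r4:15
  c11: CDB Add1=12  regs: r0:Mul1,r1:2,r2:Add3,r3:7,r4:15
  c12: -  regs: r0:Mul1,r1:2,r2:Add3,r3:7,r4:15
  c13: CDB Add2=24  regs: r0:Mul1,r1:2,r2:Add3,r3:7,r4:15
  c14: -  regs: r0:Mul1,r1:2,r2:Add3,r3:7,r4:15
  c15: -  regs: r0:Mul1,r1:2,r2:Add3,r3:7,r4:15
  c16: -  regs: r0:Mul1,r1:2,r2:Add3,r3:7,r4:15

STATUS = TAG Add3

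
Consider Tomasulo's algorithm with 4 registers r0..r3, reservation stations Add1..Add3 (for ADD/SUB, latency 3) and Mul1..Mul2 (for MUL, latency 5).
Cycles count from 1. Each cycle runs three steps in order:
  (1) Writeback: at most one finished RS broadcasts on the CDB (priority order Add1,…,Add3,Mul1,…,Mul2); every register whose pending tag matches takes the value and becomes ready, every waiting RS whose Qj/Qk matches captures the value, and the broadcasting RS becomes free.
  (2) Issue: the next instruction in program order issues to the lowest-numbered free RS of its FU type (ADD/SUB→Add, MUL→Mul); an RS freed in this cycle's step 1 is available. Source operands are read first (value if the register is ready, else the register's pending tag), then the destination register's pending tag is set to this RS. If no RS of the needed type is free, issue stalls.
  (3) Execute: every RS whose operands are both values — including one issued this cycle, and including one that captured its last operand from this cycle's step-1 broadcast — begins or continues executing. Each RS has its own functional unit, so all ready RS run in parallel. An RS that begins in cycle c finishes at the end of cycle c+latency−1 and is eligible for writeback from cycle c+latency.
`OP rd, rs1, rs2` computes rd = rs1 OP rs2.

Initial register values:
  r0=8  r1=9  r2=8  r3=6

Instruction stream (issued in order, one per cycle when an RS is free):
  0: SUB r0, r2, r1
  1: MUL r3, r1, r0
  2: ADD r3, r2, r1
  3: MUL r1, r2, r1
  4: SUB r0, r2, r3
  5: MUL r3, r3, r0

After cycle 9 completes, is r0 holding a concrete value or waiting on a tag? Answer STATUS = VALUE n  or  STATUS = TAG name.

STATUS = VALUE -9

c1: issue SUB r0<-Add1 | r0:Add1,r1:9,r2:8,r3:6
c2: issue MUL r3<-Mul1 | r0:Add1,r1:9,r2:8,r3:Mul1
c3: issue ADD r3<-Add2 | r0:Add1,r1:9,r2:8,r3:Add2
c4: CDB Add1=-1; issue MUL r1<-Mul2 | r0:-1,r1:Mul2,r2:8,r3:Add2
c5: issue SUB r0<-Add1 | r0:Add1,r1:Mul2,r2:8,r3:Add2
c6: CDB Add2=17; stall | r0:Add1,r1:Mul2,r2:8,r3:17
c7: stall | r0:Add1,r1:Mul2,r2:8,r3:17
c8: stall | r0:Add1,r1:Mul2,r2:8,r3:17
c9: CDB Add1=-9; stall | r0:-9,r1:Mul2,r2:8,r3:17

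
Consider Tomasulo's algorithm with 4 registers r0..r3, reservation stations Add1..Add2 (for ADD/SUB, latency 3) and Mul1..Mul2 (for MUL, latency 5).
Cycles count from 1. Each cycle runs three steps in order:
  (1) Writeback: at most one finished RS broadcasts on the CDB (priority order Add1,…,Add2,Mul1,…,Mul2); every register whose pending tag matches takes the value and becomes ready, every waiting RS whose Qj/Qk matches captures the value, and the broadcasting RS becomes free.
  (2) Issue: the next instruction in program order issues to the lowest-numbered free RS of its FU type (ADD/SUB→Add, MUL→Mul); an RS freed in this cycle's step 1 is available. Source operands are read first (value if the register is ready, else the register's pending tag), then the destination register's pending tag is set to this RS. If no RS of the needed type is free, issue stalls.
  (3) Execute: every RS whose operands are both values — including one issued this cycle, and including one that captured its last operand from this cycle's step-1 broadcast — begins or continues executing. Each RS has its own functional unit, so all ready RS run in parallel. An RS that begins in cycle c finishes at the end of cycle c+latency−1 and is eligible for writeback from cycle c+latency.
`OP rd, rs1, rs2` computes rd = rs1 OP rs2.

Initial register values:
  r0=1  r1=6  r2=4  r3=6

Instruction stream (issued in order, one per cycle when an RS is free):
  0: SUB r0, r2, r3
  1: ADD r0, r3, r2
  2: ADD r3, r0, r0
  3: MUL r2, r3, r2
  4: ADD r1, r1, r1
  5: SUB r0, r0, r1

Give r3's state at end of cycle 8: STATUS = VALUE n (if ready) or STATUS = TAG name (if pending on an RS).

STATUS = VALUE 20

  c1: issue SUB r0<-Add1  regs: r0:Add1,r1:6,r2:4,r3:6
  c2: issue ADD r0<-Add2  regs: r0:Add2,r1:6,r2:4,r3:6
  c3: stall  regs: r0:Add2,r1:6,r2:4,r3:6
  c4: CDB Add1=-2; issue ADD r3<-Add1  regs: r0:Add2,r1:6,r2:4,r3:Add1
  c5: CDB Add2=10; issue MUL r2<-Mul1  regs: r0:10,r1:6,r2:Mul1,r3:Add1
  c6: issue ADD r1<-Add2  regs: r0:10,r1:Add2,r2:Mul1,r3:Add1
  c7: stall  regs: r0:10,r1:Add2,r2:Mul1,r3:Add1
  c8: CDB Add1=20; issue SUB r0<-Add1  regs: r0:Add1,r1:Add2,r2:Mul1,r3:20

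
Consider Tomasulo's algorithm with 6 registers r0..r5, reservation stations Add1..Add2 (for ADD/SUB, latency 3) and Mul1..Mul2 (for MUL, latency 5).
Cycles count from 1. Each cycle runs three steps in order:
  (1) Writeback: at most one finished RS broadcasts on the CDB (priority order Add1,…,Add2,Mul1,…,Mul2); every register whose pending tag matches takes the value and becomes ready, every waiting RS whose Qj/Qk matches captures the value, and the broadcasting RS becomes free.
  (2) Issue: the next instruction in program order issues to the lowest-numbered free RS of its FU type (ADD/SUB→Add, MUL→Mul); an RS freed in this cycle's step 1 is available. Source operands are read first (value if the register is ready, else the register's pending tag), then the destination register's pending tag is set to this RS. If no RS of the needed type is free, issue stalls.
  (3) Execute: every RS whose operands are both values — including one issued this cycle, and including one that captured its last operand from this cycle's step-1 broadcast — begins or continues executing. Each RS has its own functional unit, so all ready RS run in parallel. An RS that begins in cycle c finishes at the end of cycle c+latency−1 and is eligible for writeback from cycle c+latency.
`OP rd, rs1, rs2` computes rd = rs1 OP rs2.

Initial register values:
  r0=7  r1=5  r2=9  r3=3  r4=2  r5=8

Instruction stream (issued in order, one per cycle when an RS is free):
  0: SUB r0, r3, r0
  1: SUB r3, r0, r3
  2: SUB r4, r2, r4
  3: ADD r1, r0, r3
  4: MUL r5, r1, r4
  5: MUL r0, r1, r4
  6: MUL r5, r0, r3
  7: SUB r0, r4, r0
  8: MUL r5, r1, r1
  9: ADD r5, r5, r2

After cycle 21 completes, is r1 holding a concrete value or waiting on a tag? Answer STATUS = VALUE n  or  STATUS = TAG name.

  c1: issue SUB r0<-Add1  regs: r0:Add1,r1:5,r2:9,r3:3,r4:2,r5:8
  c2: issue SUB r3<-Add2  regs: r0:Add1,r1:5,r2:9,r3:Add2,r4:2,r5:8
  c3: stall  regs: r0:Add1,r1:5,r2:9,r3:Add2,r4:2,r5:8
  c4: CDB Add1=-4; issue SUB r4<-Add1  regs: r0:-4,r1:5,r2:9,r3:Add2,r4:Add1,r5:8
  c5: stall  regs: r0:-4,r1:5,r2:9,r3:Add2,r4:Add1,r5:8
  c6: stall  regs: r0:-4,r1:5,r2:9,r3:Add2,r4:Add1,r5:8
  c7: CDB Add1=7; issue ADD r1<-Add1  regs: r0:-4,r1:Add1,r2:9,r3:Add2,r4:7,r5:8
  c8: CDB Add2=-7; issue MUL r5<-Mul1  regs: r0:-4,r1:Add1,r2:9,r3:-7,r4:7,r5:Mul1
  c9: issue MUL r0<-Mul2  regs: r0:Mul2,r1:Add1,r2:9,r3:-7,r4:7,r5:Mul1
  c10: stall  regs: r0:Mul2,r1:Add1,r2:9,r3:-7,r4:7,r5:Mul1
  c11: CDB Add1=-11; stall  regs: r0:Mul2,r1:-11,r2:9,r3:-7,r4:7,r5:Mul1
  c12: stall  regs: r0:Mul2,r1:-11,r2:9,r3:-7,r4:7,r5:Mul1
  c13: stall  regs: r0:Mul2,r1:-11,r2:9,r3:-7,r4:7,r5:Mul1
  c14: stall  regs: r0:Mul2,r1:-11,r2:9,r3:-7,r4:7,r5:Mul1
  c15: stall  regs: r0:Mul2,r1:-11,r2:9,r3:-7,r4:7,r5:Mul1
  c16: CDB Mul1=-77; issue MUL r5<-Mul1  regs: r0:Mul2,r1:-11,r2:9,r3:-7,r4:7,r5:Mul1
  c17: CDB Mul2=-77; issue SUB r0<-Add1  regs: r0:Add1,r1:-11,r2:9,r3:-7,r4:7,r5:Mul1
  c18: issue MUL r5<-Mul2  regs: r0:Add1,r1:-11,r2:9,r3:-7,r4:7,r5:Mul2
  c19: issue ADD r5<-Add2  regs: r0:Add1,r1:-11,r2:9,r3:-7,r4:7,r5:Add2
  c20: CDB Add1=84  regs: r0:84,r1:-11,r2:9,r3:-7,r4:7,r5:Add2
  c21: -  regs: r0:84,r1:-11,r2:9,r3:-7,r4:7,r5:Add2

STATUS = VALUE -11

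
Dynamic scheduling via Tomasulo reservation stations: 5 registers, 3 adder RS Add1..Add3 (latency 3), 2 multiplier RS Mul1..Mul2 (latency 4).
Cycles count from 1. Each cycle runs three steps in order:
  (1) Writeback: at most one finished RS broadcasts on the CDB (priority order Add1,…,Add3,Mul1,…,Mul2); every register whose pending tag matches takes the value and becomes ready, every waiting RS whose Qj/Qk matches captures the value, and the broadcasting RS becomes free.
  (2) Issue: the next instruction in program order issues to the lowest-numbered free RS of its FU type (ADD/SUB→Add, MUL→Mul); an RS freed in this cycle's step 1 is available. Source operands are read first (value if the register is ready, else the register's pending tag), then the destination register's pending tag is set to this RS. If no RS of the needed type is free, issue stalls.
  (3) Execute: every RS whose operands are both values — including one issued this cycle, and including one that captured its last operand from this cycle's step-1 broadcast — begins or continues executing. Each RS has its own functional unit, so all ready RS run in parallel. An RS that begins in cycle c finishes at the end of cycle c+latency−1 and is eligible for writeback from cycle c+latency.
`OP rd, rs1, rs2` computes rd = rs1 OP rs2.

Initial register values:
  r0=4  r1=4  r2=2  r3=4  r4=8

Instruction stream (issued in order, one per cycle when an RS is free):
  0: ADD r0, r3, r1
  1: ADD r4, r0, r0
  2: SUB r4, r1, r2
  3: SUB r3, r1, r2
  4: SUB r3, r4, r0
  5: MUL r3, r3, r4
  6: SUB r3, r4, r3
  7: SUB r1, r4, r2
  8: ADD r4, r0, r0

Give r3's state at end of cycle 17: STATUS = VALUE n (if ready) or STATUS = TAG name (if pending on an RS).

STATUS = VALUE 14

cycle 1: issue ADD r0<-Add1 // r0:Add1,r1:4,r2:2,r3:4,r4:8
cycle 2: issue ADD r4<-Add2 // r0:Add1,r1:4,r2:2,r3:4,r4:Add2
cycle 3: issue SUB r4<-Add3 // r0:Add1,r1:4,r2:2,r3:4,r4:Add3
cycle 4: CDB Add1=8; issue SUB r3<-Add1 // r0:8,r1:4,r2:2,r3:Add1,r4:Add3
cycle 5: stall // r0:8,r1:4,r2:2,r3:Add1,r4:Add3
cycle 6: CDB Add3=2; issue SUB r3<-Add3 // r0:8,r1:4,r2:2,r3:Add3,r4:2
cycle 7: CDB Add1=2; issue MUL r3<-Mul1 // r0:8,r1:4,r2:2,r3:Mul1,r4:2
cycle 8: CDB Add2=16; issue SUB r3<-Add1 // r0:8,r1:4,r2:2,r3:Add1,r4:2
cycle 9: CDB Add3=-6; issue SUB r1<-Add2 // r0:8,r1:Add2,r2:2,r3:Add1,r4:2
cycle 10: issue ADD r4<-Add3 // r0:8,r1:Add2,r2:2,r3:Add1,r4:Add3
cycle 11: - // r0:8,r1:Add2,r2:2,r3:Add1,r4:Add3
cycle 12: CDB Add2=0 // r0:8,r1:0,r2:2,r3:Add1,r4:Add3
cycle 13: CDB Add3=16 // r0:8,r1:0,r2:2,r3:Add1,r4:16
cycle 14: CDB Mul1=-12 // r0:8,r1:0,r2:2,r3:Add1,r4:16
cycle 15: - // r0:8,r1:0,r2:2,r3:Add1,r4:16
cycle 16: - // r0:8,r1:0,r2:2,r3:Add1,r4:16
cycle 17: CDB Add1=14 // r0:8,r1:0,r2:2,r3:14,r4:16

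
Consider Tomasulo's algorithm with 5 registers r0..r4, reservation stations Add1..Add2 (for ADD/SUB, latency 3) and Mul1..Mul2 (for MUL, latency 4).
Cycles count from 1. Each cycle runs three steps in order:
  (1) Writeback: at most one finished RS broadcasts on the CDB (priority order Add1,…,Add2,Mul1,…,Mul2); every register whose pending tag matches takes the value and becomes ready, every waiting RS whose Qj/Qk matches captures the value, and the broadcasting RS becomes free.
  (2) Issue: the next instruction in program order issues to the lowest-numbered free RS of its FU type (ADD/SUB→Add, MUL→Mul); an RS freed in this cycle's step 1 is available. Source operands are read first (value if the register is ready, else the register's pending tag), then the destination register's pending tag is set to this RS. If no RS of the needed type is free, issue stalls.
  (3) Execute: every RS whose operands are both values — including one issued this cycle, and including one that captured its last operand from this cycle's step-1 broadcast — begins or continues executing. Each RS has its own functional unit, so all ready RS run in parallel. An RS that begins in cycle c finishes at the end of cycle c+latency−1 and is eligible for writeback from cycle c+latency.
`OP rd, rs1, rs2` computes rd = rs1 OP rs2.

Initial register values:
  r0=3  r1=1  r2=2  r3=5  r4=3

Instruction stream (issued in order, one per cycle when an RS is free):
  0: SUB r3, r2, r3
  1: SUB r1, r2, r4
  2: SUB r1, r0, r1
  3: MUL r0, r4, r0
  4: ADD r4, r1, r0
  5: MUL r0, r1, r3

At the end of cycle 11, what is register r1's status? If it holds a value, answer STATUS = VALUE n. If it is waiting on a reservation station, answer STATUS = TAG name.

STATUS = VALUE 4

cycle 1: issue SUB r3<-Add1 // r0:3,r1:1,r2:2,r3:Add1,r4:3
cycle 2: issue SUB r1<-Add2 // r0:3,r1:Add2,r2:2,r3:Add1,r4:3
cycle 3: stall // r0:3,r1:Add2,r2:2,r3:Add1,r4:3
cycle 4: CDB Add1=-3; issue SUB r1<-Add1 // r0:3,r1:Add1,r2:2,r3:-3,r4:3
cycle 5: CDB Add2=-1; issue MUL r0<-Mul1 // r0:Mul1,r1:Add1,r2:2,r3:-3,r4:3
cycle 6: issue ADD r4<-Add2 // r0:Mul1,r1:Add1,r2:2,r3:-3,r4:Add2
cycle 7: issue MUL r0<-Mul2 // r0:Mul2,r1:Add1,r2:2,r3:-3,r4:Add2
cycle 8: CDB Add1=4 // r0:Mul2,r1:4,r2:2,r3:-3,r4:Add2
cycle 9: CDB Mul1=9 // r0:Mul2,r1:4,r2:2,r3:-3,r4:Add2
cycle 10: - // r0:Mul2,r1:4,r2:2,r3:-3,r4:Add2
cycle 11: - // r0:Mul2,r1:4,r2:2,r3:-3,r4:Add2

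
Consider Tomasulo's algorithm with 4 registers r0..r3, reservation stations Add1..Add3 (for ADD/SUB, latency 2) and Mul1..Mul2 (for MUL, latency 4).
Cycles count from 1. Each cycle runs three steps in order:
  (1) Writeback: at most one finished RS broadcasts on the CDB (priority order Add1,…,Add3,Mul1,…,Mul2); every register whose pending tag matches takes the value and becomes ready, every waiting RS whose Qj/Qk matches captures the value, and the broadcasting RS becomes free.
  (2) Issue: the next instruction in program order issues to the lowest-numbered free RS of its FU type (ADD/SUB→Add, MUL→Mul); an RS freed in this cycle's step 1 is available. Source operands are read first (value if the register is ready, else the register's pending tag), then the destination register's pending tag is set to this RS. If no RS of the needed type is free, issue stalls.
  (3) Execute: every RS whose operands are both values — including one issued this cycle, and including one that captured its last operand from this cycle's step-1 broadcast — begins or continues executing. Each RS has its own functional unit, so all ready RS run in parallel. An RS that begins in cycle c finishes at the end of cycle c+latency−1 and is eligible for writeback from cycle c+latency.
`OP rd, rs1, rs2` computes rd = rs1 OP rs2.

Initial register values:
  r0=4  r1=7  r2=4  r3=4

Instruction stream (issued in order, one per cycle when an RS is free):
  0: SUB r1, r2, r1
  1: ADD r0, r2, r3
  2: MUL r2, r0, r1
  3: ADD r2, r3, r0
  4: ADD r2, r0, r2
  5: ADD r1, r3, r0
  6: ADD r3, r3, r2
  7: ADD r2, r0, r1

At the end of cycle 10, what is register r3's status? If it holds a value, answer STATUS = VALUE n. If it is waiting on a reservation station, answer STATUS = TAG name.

c1: issue SUB r1<-Add1 | r0:4,r1:Add1,r2:4,r3:4
c2: issue ADD r0<-Add2 | r0:Add2,r1:Add1,r2:4,r3:4
c3: CDB Add1=-3; issue MUL r2<-Mul1 | r0:Add2,r1:-3,r2:Mul1,r3:4
c4: CDB Add2=8; issue ADD r2<-Add1 | r0:8,r1:-3,r2:Add1,r3:4
c5: issue ADD r2<-Add2 | r0:8,r1:-3,r2:Add2,r3:4
c6: CDB Add1=12; issue ADD r1<-Add1 | r0:8,r1:Add1,r2:Add2,r3:4
c7: issue ADD r3<-Add3 | r0:8,r1:Add1,r2:Add2,r3:Add3
c8: CDB Add1=12; issue ADD r2<-Add1 | r0:8,r1:12,r2:Add1,r3:Add3
c9: CDB Add2=20 | r0:8,r1:12,r2:Add1,r3:Add3
c10: CDB Add1=20 | r0:8,r1:12,r2:20,r3:Add3

STATUS = TAG Add3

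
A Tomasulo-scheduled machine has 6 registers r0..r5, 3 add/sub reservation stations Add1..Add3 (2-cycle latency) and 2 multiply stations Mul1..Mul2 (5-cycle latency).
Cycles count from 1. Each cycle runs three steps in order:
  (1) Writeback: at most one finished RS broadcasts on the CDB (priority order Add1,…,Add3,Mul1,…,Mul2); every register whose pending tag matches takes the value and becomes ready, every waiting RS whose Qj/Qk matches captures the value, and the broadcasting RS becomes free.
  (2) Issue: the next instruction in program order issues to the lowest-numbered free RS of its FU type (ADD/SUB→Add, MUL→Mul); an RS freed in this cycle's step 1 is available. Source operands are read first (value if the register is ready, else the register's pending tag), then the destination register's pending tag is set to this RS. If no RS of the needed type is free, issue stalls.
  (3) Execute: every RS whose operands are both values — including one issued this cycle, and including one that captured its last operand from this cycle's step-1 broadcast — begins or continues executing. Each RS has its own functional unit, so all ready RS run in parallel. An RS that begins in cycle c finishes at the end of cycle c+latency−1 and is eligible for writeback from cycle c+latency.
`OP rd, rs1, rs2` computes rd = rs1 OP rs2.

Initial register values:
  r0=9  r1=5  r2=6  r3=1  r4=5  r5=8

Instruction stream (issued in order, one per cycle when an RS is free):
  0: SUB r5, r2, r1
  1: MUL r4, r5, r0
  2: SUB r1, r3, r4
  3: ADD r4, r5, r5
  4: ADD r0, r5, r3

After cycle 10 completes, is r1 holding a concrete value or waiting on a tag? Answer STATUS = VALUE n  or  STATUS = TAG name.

STATUS = VALUE -8

c1: issue SUB r5<-Add1 | r0:9,r1:5,r2:6,r3:1,r4:5,r5:Add1
c2: issue MUL r4<-Mul1 | r0:9,r1:5,r2:6,r3:1,r4:Mul1,r5:Add1
c3: CDB Add1=1; issue SUB r1<-Add1 | r0:9,r1:Add1,r2:6,r3:1,r4:Mul1,r5:1
c4: issue ADD r4<-Add2 | r0:9,r1:Add1,r2:6,r3:1,r4:Add2,r5:1
c5: issue ADD r0<-Add3 | r0:Add3,r1:Add1,r2:6,r3:1,r4:Add2,r5:1
c6: CDB Add2=2 | r0:Add3,r1:Add1,r2:6,r3:1,r4:2,r5:1
c7: CDB Add3=2 | r0:2,r1:Add1,r2:6,r3:1,r4:2,r5:1
c8: CDB Mul1=9 | r0:2,r1:Add1,r2:6,r3:1,r4:2,r5:1
c9: - | r0:2,r1:Add1,r2:6,r3:1,r4:2,r5:1
c10: CDB Add1=-8 | r0:2,r1:-8,r2:6,r3:1,r4:2,r5:1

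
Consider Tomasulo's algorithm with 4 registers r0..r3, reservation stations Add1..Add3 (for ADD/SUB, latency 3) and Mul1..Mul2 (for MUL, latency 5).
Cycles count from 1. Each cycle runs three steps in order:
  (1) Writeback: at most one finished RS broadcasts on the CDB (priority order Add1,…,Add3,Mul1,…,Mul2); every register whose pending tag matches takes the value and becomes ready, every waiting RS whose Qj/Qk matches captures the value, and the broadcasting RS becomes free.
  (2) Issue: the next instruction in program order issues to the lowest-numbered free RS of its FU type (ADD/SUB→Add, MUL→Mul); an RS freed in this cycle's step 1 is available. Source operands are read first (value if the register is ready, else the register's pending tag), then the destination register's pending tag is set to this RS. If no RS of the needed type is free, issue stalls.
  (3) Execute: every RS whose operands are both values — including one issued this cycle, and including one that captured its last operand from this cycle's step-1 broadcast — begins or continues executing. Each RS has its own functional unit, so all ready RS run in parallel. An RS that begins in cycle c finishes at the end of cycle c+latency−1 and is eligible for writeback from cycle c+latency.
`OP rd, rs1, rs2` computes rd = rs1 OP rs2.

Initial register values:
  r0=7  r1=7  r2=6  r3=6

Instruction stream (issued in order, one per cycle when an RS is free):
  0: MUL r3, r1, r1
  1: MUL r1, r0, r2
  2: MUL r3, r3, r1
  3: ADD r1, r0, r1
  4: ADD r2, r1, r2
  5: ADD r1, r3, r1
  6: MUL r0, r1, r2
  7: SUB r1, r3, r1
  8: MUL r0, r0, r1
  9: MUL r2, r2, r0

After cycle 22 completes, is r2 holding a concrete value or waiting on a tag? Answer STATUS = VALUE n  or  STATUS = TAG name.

cycle 1: issue MUL r3<-Mul1 // r0:7,r1:7,r2:6,r3:Mul1
cycle 2: issue MUL r1<-Mul2 // r0:7,r1:Mul2,r2:6,r3:Mul1
cycle 3: stall // r0:7,r1:Mul2,r2:6,r3:Mul1
cycle 4: stall // r0:7,r1:Mul2,r2:6,r3:Mul1
cycle 5: stall // r0:7,r1:Mul2,r2:6,r3:Mul1
cycle 6: CDB Mul1=49; issue MUL r3<-Mul1 // r0:7,r1:Mul2,r2:6,r3:Mul1
cycle 7: CDB Mul2=42; issue ADD r1<-Add1 // r0:7,r1:Add1,r2:6,r3:Mul1
cycle 8: issue ADD r2<-Add2 // r0:7,r1:Add1,r2:Add2,r3:Mul1
cycle 9: issue ADD r1<-Add3 // r0:7,r1:Add3,r2:Add2,r3:Mul1
cycle 10: CDB Add1=49; issue MUL r0<-Mul2 // r0:Mul2,r1:Add3,r2:Add2,r3:Mul1
cycle 11: issue SUB r1<-Add1 // r0:Mul2,r1:Add1,r2:Add2,r3:Mul1
cycle 12: CDB Mul1=2058; issue MUL r0<-Mul1 // r0:Mul1,r1:Add1,r2:Add2,r3:2058
cycle 13: CDB Add2=55; stall // r0:Mul1,r1:Add1,r2:55,r3:2058
cycle 14: stall // r0:Mul1,r1:Add1,r2:55,r3:2058
cycle 15: CDB Add3=2107; stall // r0:Mul1,r1:Add1,r2:55,r3:2058
cycle 16: stall // r0:Mul1,r1:Add1,r2:55,r3:2058
cycle 17: stall // r0:Mul1,r1:Add1,r2:55,r3:2058
cycle 18: CDB Add1=-49; stall // r0:Mul1,r1:-49,r2:55,r3:2058
cycle 19: stall // r0:Mul1,r1:-49,r2:55,r3:2058
cycle 20: CDB Mul2=115885; issue MUL r2<-Mul2 // r0:Mul1,r1:-49,r2:Mul2,r3:2058
cycle 21: - // r0:Mul1,r1:-49,r2:Mul2,r3:2058
cycle 22: - // r0:Mul1,r1:-49,r2:Mul2,r3:2058

STATUS = TAG Mul2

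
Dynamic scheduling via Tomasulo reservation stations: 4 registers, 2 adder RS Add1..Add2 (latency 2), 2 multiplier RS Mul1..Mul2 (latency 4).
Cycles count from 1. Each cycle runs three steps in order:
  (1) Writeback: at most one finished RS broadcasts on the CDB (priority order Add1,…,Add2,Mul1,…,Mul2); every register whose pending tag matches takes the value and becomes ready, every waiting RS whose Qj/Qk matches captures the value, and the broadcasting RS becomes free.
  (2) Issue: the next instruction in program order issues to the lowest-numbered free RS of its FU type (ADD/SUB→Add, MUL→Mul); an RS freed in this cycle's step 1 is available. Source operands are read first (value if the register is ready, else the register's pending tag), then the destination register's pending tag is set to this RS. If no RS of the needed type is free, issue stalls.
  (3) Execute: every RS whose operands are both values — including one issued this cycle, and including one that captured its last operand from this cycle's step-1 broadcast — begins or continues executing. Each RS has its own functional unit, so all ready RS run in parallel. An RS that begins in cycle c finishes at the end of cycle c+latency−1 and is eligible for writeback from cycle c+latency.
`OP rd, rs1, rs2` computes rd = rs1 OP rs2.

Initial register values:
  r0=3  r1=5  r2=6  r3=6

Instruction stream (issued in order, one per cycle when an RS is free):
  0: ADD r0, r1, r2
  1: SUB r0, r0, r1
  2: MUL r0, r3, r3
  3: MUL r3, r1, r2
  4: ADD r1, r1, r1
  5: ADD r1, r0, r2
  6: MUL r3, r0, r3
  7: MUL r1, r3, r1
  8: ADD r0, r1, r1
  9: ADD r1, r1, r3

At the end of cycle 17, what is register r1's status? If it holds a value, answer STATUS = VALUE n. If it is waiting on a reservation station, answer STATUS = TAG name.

STATUS = TAG Add2

cycle 1: issue ADD r0<-Add1 // r0:Add1,r1:5,r2:6,r3:6
cycle 2: issue SUB r0<-Add2 // r0:Add2,r1:5,r2:6,r3:6
cycle 3: CDB Add1=11; issue MUL r0<-Mul1 // r0:Mul1,r1:5,r2:6,r3:6
cycle 4: issue MUL r3<-Mul2 // r0:Mul1,r1:5,r2:6,r3:Mul2
cycle 5: CDB Add2=6; issue ADD r1<-Add1 // r0:Mul1,r1:Add1,r2:6,r3:Mul2
cycle 6: issue ADD r1<-Add2 // r0:Mul1,r1:Add2,r2:6,r3:Mul2
cycle 7: CDB Add1=10; stall // r0:Mul1,r1:Add2,r2:6,r3:Mul2
cycle 8: CDB Mul1=36; issue MUL r3<-Mul1 // r0:36,r1:Add2,r2:6,r3:Mul1
cycle 9: CDB Mul2=30; issue MUL r1<-Mul2 // r0:36,r1:Mul2,r2:6,r3:Mul1
cycle 10: CDB Add2=42; issue ADD r0<-Add1 // r0:Add1,r1:Mul2,r2:6,r3:Mul1
cycle 11: issue ADD r1<-Add2 // r0:Add1,r1:Add2,r2:6,r3:Mul1
cycle 12: - // r0:Add1,r1:Add2,r2:6,r3:Mul1
cycle 13: CDB Mul1=1080 // r0:Add1,r1:Add2,r2:6,r3:1080
cycle 14: - // r0:Add1,r1:Add2,r2:6,r3:1080
cycle 15: - // r0:Add1,r1:Add2,r2:6,r3:1080
cycle 16: - // r0:Add1,r1:Add2,r2:6,r3:1080
cycle 17: CDB Mul2=45360 // r0:Add1,r1:Add2,r2:6,r3:1080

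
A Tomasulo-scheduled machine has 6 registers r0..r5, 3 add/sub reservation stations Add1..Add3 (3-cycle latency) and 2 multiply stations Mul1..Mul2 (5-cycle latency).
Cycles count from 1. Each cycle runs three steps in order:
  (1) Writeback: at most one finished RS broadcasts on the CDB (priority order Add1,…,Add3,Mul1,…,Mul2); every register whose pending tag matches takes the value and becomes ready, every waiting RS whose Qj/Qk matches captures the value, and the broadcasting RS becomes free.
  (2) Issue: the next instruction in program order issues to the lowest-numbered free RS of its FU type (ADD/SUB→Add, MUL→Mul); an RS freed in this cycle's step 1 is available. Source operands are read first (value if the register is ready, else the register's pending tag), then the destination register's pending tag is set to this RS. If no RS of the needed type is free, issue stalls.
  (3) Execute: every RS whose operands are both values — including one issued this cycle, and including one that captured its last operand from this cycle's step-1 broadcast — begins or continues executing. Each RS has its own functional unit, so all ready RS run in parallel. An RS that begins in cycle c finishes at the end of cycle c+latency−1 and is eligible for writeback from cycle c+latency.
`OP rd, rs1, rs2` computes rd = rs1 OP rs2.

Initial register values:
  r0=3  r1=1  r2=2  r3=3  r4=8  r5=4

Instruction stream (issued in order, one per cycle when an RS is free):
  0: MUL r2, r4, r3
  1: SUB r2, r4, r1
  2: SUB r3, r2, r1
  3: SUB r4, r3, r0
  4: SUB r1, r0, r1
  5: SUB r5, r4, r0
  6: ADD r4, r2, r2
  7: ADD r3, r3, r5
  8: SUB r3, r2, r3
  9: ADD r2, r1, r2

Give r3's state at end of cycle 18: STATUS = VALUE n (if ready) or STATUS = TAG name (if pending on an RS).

cycle 1: issue MUL r2<-Mul1 // r0:3,r1:1,r2:Mul1,r3:3,r4:8,r5:4
cycle 2: issue SUB r2<-Add1 // r0:3,r1:1,r2:Add1,r3:3,r4:8,r5:4
cycle 3: issue SUB r3<-Add2 // r0:3,r1:1,r2:Add1,r3:Add2,r4:8,r5:4
cycle 4: issue SUB r4<-Add3 // r0:3,r1:1,r2:Add1,r3:Add2,r4:Add3,r5:4
cycle 5: CDB Add1=7; issue SUB r1<-Add1 // r0:3,r1:Add1,r2:7,r3:Add2,r4:Add3,r5:4
cycle 6: CDB Mul1=24; stall // r0:3,r1:Add1,r2:7,r3:Add2,r4:Add3,r5:4
cycle 7: stall // r0:3,r1:Add1,r2:7,r3:Add2,r4:Add3,r5:4
cycle 8: CDB Add1=2; issue SUB r5<-Add1 // r0:3,r1:2,r2:7,r3:Add2,r4:Add3,r5:Add1
cycle 9: CDB Add2=6; issue ADD r4<-Add2 // r0:3,r1:2,r2:7,r3:6,r4:Add2,r5:Add1
cycle 10: stall // r0:3,r1:2,r2:7,r3:6,r4:Add2,r5:Add1
cycle 11: stall // r0:3,r1:2,r2:7,r3:6,r4:Add2,r5:Add1
cycle 12: CDB Add2=14; issue ADD r3<-Add2 // r0:3,r1:2,r2:7,r3:Add2,r4:14,r5:Add1
cycle 13: CDB Add3=3; issue SUB r3<-Add3 // r0:3,r1:2,r2:7,r3:Add3,r4:14,r5:Add1
cycle 14: stall // r0:3,r1:2,r2:7,r3:Add3,r4:14,r5:Add1
cycle 15: stall // r0:3,r1:2,r2:7,r3:Add3,r4:14,r5:Add1
cycle 16: CDB Add1=0; issue ADD r2<-Add1 // r0:3,r1:2,r2:Add1,r3:Add3,r4:14,r5:0
cycle 17: - // r0:3,r1:2,r2:Add1,r3:Add3,r4:14,r5:0
cycle 18: - // r0:3,r1:2,r2:Add1,r3:Add3,r4:14,r5:0

STATUS = TAG Add3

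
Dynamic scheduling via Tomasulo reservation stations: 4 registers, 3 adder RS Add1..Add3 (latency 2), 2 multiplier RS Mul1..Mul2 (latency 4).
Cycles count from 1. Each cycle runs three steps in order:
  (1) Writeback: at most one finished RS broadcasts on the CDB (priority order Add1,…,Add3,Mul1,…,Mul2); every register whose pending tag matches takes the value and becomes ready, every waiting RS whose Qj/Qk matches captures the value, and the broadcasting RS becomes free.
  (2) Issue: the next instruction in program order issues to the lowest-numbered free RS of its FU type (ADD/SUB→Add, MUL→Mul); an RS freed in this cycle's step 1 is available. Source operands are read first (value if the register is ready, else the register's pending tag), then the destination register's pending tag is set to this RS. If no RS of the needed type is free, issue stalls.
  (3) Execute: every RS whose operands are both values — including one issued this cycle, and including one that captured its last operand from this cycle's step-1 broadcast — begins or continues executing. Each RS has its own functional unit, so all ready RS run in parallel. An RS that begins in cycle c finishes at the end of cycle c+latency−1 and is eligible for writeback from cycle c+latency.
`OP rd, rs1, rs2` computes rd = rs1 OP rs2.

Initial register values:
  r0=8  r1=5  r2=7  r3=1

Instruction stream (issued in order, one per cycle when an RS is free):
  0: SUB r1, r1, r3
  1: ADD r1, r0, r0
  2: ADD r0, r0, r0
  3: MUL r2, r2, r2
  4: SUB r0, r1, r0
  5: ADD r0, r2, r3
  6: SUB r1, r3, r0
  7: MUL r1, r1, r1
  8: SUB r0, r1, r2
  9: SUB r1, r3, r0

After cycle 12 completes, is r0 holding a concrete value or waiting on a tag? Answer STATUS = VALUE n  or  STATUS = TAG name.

  c1: issue SUB r1<-Add1  regs: r0:8,r1:Add1,r2:7,r3:1
  c2: issue ADD r1<-Add2  regs: r0:8,r1:Add2,r2:7,r3:1
  c3: CDB Add1=4; issue ADD r0<-Add1  regs: r0:Add1,r1:Add2,r2:7,r3:1
  c4: CDB Add2=16; issue MUL r2<-Mul1  regs: r0:Add1,r1:16,r2:Mul1,r3:1
  c5: CDB Add1=16; issue SUB r0<-Add1  regs: r0:Add1,r1:16,r2:Mul1,r3:1
  c6: issue ADD r0<-Add2  regs: r0:Add2,r1:16,r2:Mul1,r3:1
  c7: CDB Add1=0; issue SUB r1<-Add1  regs: r0:Add2,r1:Add1,r2:Mul1,r3:1
  c8: CDB Mul1=49; issue MUL r1<-Mul1  regs: r0:Add2,r1:Mul1,r2:49,r3:1
  c9: issue SUB r0<-Add3  regs: r0:Add3,r1:Mul1,r2:49,r3:1
  c10: CDB Add2=50; issue SUB r1<-Add2  regs: r0:Add3,r1:Add2,r2:49,r3:1
  c11: -  regs: r0:Add3,r1:Add2,r2:49,r3:1
  c12: CDB Add1=-49  regs: r0:Add3,r1:Add2,r2:49,r3:1

STATUS = TAG Add3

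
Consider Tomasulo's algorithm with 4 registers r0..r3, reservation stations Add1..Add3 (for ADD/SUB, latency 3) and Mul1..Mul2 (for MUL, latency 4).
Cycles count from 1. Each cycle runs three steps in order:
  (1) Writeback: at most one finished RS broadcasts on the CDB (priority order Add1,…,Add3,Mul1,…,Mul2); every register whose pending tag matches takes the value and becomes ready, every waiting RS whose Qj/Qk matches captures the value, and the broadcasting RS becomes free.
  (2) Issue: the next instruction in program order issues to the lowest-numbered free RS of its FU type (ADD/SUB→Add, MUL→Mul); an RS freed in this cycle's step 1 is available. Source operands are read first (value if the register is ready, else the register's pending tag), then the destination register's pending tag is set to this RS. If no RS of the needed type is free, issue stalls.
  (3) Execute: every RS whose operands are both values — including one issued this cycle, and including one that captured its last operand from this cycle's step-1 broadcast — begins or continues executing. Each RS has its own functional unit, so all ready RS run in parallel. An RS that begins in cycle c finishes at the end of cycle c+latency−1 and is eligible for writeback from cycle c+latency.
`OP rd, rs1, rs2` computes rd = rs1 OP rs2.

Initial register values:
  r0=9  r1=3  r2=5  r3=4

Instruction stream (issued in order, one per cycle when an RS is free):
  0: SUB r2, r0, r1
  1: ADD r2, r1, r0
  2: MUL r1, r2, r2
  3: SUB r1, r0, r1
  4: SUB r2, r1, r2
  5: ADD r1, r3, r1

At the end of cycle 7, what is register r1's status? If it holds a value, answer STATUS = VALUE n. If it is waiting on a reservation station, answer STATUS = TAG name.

STATUS = TAG Add3

cycle 1: issue SUB r2<-Add1 // r0:9,r1:3,r2:Add1,r3:4
cycle 2: issue ADD r2<-Add2 // r0:9,r1:3,r2:Add2,r3:4
cycle 3: issue MUL r1<-Mul1 // r0:9,r1:Mul1,r2:Add2,r3:4
cycle 4: CDB Add1=6; issue SUB r1<-Add1 // r0:9,r1:Add1,r2:Add2,r3:4
cycle 5: CDB Add2=12; issue SUB r2<-Add2 // r0:9,r1:Add1,r2:Add2,r3:4
cycle 6: issue ADD r1<-Add3 // r0:9,r1:Add3,r2:Add2,r3:4
cycle 7: - // r0:9,r1:Add3,r2:Add2,r3:4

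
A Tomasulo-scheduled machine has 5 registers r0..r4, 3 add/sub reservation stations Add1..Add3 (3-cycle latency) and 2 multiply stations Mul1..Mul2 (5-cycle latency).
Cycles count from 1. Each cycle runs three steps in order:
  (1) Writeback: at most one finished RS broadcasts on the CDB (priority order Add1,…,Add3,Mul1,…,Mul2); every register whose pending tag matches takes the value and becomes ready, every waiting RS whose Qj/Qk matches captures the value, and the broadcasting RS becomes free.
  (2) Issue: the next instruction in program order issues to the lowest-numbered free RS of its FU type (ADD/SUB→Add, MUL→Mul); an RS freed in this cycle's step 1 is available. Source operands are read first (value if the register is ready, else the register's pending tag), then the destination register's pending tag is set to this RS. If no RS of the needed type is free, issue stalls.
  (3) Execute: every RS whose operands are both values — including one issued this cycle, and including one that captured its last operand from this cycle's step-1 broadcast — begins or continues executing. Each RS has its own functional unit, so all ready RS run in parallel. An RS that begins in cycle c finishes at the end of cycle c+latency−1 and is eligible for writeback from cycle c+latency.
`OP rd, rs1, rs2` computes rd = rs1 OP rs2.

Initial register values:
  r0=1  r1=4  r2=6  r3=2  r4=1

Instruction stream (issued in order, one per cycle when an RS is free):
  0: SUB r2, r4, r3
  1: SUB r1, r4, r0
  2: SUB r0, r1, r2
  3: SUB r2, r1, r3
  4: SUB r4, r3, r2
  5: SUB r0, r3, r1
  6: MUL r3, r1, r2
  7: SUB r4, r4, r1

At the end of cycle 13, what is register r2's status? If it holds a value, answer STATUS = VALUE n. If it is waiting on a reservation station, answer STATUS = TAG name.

cycle 1: issue SUB r2<-Add1 // r0:1,r1:4,r2:Add1,r3:2,r4:1
cycle 2: issue SUB r1<-Add2 // r0:1,r1:Add2,r2:Add1,r3:2,r4:1
cycle 3: issue SUB r0<-Add3 // r0:Add3,r1:Add2,r2:Add1,r3:2,r4:1
cycle 4: CDB Add1=-1; issue SUB r2<-Add1 // r0:Add3,r1:Add2,r2:Add1,r3:2,r4:1
cycle 5: CDB Add2=0; issue SUB r4<-Add2 // r0:Add3,r1:0,r2:Add1,r3:2,r4:Add2
cycle 6: stall // r0:Add3,r1:0,r2:Add1,r3:2,r4:Add2
cycle 7: stall // r0:Add3,r1:0,r2:Add1,r3:2,r4:Add2
cycle 8: CDB Add1=-2; issue SUB r0<-Add1 // r0:Add1,r1:0,r2:-2,r3:2,r4:Add2
cycle 9: CDB Add3=1; issue MUL r3<-Mul1 // r0:Add1,r1:0,r2:-2,r3:Mul1,r4:Add2
cycle 10: issue SUB r4<-Add3 // r0:Add1,r1:0,r2:-2,r3:Mul1,r4:Add3
cycle 11: CDB Add1=2 // r0:2,r1:0,r2:-2,r3:Mul1,r4:Add3
cycle 12: CDB Add2=4 // r0:2,r1:0,r2:-2,r3:Mul1,r4:Add3
cycle 13: - // r0:2,r1:0,r2:-2,r3:Mul1,r4:Add3

STATUS = VALUE -2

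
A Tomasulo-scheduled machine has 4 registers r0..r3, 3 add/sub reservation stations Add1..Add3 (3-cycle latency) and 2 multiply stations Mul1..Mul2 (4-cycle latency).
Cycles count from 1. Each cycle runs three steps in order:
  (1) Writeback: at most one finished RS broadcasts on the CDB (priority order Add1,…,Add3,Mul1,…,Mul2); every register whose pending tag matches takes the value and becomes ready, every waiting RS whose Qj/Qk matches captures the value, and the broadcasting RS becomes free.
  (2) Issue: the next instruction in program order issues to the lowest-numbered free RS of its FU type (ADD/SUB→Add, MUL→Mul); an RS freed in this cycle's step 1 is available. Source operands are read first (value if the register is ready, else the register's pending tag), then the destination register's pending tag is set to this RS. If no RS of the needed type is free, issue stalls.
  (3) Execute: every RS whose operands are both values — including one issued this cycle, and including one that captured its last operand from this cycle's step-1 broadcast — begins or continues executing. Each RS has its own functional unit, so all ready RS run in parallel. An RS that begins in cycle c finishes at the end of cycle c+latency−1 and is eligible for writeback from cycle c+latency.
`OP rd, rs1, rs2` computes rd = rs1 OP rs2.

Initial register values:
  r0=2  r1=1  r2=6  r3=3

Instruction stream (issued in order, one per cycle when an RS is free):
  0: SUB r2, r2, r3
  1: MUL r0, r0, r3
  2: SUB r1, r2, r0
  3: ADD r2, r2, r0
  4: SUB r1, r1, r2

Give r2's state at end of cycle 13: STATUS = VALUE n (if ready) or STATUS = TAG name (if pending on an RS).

cycle 1: issue SUB r2<-Add1 // r0:2,r1:1,r2:Add1,r3:3
cycle 2: issue MUL r0<-Mul1 // r0:Mul1,r1:1,r2:Add1,r3:3
cycle 3: issue SUB r1<-Add2 // r0:Mul1,r1:Add2,r2:Add1,r3:3
cycle 4: CDB Add1=3; issue ADD r2<-Add1 // r0:Mul1,r1:Add2,r2:Add1,r3:3
cycle 5: issue SUB r1<-Add3 // r0:Mul1,r1:Add3,r2:Add1,r3:3
cycle 6: CDB Mul1=6 // r0:6,r1:Add3,r2:Add1,r3:3
cycle 7: - // r0:6,r1:Add3,r2:Add1,r3:3
cycle 8: - // r0:6,r1:Add3,r2:Add1,r3:3
cycle 9: CDB Add1=9 // r0:6,r1:Add3,r2:9,r3:3
cycle 10: CDB Add2=-3 // r0:6,r1:Add3,r2:9,r3:3
cycle 11: - // r0:6,r1:Add3,r2:9,r3:3
cycle 12: - // r0:6,r1:Add3,r2:9,r3:3
cycle 13: CDB Add3=-12 // r0:6,r1:-12,r2:9,r3:3

STATUS = VALUE 9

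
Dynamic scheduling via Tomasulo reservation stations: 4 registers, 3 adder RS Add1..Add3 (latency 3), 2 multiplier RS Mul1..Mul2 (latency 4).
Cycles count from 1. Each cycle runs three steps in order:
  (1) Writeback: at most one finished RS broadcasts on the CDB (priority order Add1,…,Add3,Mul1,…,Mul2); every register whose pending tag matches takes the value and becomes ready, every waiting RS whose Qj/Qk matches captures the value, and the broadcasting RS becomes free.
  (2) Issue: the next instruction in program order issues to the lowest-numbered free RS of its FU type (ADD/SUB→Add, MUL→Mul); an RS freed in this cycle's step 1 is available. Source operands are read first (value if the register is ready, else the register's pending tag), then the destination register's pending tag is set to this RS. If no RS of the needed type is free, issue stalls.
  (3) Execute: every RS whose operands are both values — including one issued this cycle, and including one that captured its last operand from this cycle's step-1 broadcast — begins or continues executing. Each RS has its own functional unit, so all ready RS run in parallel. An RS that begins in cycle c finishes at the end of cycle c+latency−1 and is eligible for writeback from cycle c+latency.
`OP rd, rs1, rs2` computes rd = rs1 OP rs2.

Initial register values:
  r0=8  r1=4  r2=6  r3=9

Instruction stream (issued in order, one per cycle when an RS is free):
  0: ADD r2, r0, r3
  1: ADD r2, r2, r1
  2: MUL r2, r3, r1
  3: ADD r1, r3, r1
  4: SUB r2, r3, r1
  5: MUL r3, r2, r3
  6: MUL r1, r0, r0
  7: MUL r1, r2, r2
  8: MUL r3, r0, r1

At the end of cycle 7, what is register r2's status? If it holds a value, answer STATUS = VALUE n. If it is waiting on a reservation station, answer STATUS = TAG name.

STATUS = TAG Add3

  c1: issue ADD r2<-Add1  regs: r0:8,r1:4,r2:Add1,r3:9
  c2: issue ADD r2<-Add2  regs: r0:8,r1:4,r2:Add2,r3:9
  c3: issue MUL r2<-Mul1  regs: r0:8,r1:4,r2:Mul1,r3:9
  c4: CDB Add1=17; issue ADD r1<-Add1  regs: r0:8,r1:Add1,r2:Mul1,r3:9
  c5: issue SUB r2<-Add3  regs: r0:8,r1:Add1,r2:Add3,r3:9
  c6: issue MUL r3<-Mul2  regs: r0:8,r1:Add1,r2:Add3,r3:Mul2
  c7: CDB Add1=13; stall  regs: r0:8,r1:13,r2:Add3,r3:Mul2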